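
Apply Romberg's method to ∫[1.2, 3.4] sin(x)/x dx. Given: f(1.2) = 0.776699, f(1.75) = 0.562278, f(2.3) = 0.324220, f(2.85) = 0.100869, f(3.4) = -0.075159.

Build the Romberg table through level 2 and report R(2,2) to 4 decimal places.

0.7339

R(0,0) (trapezoid, 1 panel, h=2.2000): 0.771694
R(1,0) (trapezoid, 2 panels, h=1.1000): 0.742489
R(2,0) (trapezoid, 4 panels, h=0.5500): 0.735975
R(1,1) = 0.742489 + (0.742489 − 0.771694)/3 = 0.732754
R(2,1) = 0.735975 + (0.735975 − 0.742489)/3 = 0.733804
R(2,2) = 0.733804 + (0.733804 − 0.732754)/15 = 0.733874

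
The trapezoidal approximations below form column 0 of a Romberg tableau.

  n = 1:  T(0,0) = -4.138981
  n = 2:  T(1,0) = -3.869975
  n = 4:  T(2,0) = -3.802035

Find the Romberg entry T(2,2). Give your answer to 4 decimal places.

Richardson extrapolation on the trapezoidal column (denominator 4−1=3):
T(1,1) = (4·(-3.869975) − (-4.138981)) / 3 = -3.780306
T(2,1) = (4·(-3.802035) − (-3.869975)) / 3 = -3.779388
T(2,2) = -3.779388 + (-3.779388 − (-3.780306))/15 = -3.779327
(Column j=1 coincides with Simpson's rule on the same nodes.)

-3.7793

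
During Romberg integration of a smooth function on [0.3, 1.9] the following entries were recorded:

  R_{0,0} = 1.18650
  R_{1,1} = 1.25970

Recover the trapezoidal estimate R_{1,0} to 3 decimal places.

1.241

From R_{1,1} = (4·R_{1,0} − R_{0,0})/3, solve for R_{1,0}:
4·R_{1,0} = 3·1.25970 + 1.18650 = 4.96560
R_{1,0} = 1.24140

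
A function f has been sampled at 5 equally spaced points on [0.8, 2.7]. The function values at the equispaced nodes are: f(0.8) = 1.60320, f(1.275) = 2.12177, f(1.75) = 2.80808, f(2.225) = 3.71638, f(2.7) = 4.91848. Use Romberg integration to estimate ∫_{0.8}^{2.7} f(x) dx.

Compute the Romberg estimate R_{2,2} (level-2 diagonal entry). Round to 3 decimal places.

R_{0,0} (trapezoid, 1 panel, h=1.9000): 6.19560
R_{1,0} (trapezoid, 2 panels, h=0.9500): 5.76547
R_{2,0} (trapezoid, 4 panels, h=0.4750): 5.65586
R_{1,1} = 5.76547 + (5.76547 − 6.19560)/3 = 5.62209
R_{2,1} = 5.65586 + (5.65586 − 5.76547)/3 = 5.61932
R_{2,2} = 5.61932 + (5.61932 − 5.62209)/15 = 5.61914

5.619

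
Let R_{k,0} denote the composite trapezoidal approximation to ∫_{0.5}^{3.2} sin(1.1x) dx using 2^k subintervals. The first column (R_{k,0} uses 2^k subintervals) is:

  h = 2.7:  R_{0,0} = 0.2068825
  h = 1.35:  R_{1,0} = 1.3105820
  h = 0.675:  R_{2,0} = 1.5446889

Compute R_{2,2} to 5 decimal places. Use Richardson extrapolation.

1.61901

R_{1,1} = (4·1.3105820 − 0.2068825) / 3 = 1.6784818
R_{2,1} = 1.5446889 + (1.5446889 − 1.3105820)/3 = 1.6227245
R_{2,2} = (16·1.6227245 − 1.6784818) / 15 = 1.6190073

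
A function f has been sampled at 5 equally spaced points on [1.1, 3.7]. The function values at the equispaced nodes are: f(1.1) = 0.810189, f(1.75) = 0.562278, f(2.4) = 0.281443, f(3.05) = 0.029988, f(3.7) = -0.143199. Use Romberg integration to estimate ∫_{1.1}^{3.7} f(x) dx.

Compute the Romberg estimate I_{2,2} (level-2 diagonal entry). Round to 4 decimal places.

I_{0,0} (trapezoid, 1 panel, h=2.6000): 0.867087
I_{1,0} (trapezoid, 2 panels, h=1.3000): 0.799419
I_{2,0} (trapezoid, 4 panels, h=0.6500): 0.784683
I_{1,1} = 0.799419 + (0.799419 − 0.867087)/3 = 0.776863
I_{2,1} = 0.784683 + (0.784683 − 0.799419)/3 = 0.779771
I_{2,2} = 0.779771 + (0.779771 − 0.776863)/15 = 0.779965

0.7800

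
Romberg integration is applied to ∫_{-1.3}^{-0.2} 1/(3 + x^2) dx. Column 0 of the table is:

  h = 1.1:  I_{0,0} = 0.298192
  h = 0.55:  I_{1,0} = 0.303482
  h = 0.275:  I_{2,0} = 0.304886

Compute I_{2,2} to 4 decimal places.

0.3054

Richardson extrapolation on the trapezoidal column (denominator 4−1=3):
I_{1,1} = (4·0.303482 − 0.298192) / 3 = 0.305245
I_{2,1} = 0.304886 + (0.304886 − 0.303482)/3 = 0.305354
I_{2,2} = 0.305354 + (0.305354 − 0.305245)/15 = 0.305361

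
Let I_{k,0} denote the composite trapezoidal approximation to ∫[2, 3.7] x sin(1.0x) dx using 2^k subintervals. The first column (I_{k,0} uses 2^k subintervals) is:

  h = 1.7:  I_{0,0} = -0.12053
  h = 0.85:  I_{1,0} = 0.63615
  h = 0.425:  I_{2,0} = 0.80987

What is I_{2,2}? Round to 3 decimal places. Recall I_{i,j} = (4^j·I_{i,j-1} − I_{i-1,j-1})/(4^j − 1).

Richardson extrapolation on the trapezoidal column (denominator 4−1=3):
I_{1,1} = 0.63615 + (0.63615 − (-0.12053))/3 = 0.88838
I_{2,1} = 0.80987 + (0.80987 − 0.63615)/3 = 0.86778
I_{2,2} = 0.86778 + (0.86778 − 0.88838)/15 = 0.86641

0.866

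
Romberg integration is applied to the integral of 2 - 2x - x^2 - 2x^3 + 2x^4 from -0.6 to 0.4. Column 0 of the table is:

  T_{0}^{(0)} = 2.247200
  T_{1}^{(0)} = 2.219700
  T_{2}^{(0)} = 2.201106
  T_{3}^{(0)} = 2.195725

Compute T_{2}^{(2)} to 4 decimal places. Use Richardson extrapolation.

2.1939

T_{1}^{(1)} = 2.219700 + (2.219700 − 2.247200)/3 = 2.210533
T_{2}^{(1)} = 2.201106 + (2.201106 − 2.219700)/3 = 2.194908
T_{2}^{(2)} = (16·2.194908 − 2.210533) / 15 = 2.193866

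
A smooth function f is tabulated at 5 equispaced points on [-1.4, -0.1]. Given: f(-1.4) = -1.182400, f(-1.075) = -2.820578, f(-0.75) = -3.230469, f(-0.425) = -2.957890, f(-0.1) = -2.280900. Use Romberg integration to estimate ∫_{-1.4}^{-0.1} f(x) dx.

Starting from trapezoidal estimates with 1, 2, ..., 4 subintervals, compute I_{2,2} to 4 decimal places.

I_{0,0} (trapezoid, 1 panel, h=1.3000): -2.251145
I_{1,0} (trapezoid, 2 panels, h=0.6500): -3.225377
I_{2,0} (trapezoid, 4 panels, h=0.3250): -3.490691
I_{1,1} = -3.225377 + (-3.225377 − (-2.251145))/3 = -3.550121
I_{2,1} = -3.490691 + (-3.490691 − (-3.225377))/3 = -3.579129
I_{2,2} = -3.579129 + (-3.579129 − (-3.550121))/15 = -3.581063

-3.5811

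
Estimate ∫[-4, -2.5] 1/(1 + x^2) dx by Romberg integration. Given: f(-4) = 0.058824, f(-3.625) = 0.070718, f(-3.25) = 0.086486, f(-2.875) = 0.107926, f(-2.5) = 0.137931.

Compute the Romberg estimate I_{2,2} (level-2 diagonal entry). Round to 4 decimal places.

I_{0,0} (trapezoid, 1 panel, h=1.5000): 0.147566
I_{1,0} (trapezoid, 2 panels, h=0.7500): 0.138648
I_{2,0} (trapezoid, 4 panels, h=0.3750): 0.136315
I_{1,1} = 0.138648 + (0.138648 − 0.147566)/3 = 0.135675
I_{2,1} = 0.136315 + (0.136315 − 0.138648)/3 = 0.135537
I_{2,2} = 0.135537 + (0.135537 − 0.135675)/15 = 0.135528

0.1355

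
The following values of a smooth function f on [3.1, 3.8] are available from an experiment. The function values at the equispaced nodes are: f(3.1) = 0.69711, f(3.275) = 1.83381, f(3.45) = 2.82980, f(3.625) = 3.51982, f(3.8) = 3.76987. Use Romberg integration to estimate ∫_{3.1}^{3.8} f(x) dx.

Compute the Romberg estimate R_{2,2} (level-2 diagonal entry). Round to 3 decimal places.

R_{0,0} (trapezoid, 1 panel, h=0.7000): 1.56344
R_{1,0} (trapezoid, 2 panels, h=0.3500): 1.77215
R_{2,0} (trapezoid, 4 panels, h=0.1750): 1.82296
R_{1,1} = 1.77215 + (1.77215 − 1.56344)/3 = 1.84172
R_{2,1} = 1.82296 + (1.82296 − 1.77215)/3 = 1.83990
R_{2,2} = 1.83990 + (1.83990 − 1.84172)/15 = 1.83978

1.840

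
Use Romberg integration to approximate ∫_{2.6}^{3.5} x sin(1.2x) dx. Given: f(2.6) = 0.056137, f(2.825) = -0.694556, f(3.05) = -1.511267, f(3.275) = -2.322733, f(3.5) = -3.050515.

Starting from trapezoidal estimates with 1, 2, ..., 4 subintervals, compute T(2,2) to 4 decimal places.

-1.3565

T(0,0) (trapezoid, 1 panel, h=0.9000): -1.347470
T(1,0) (trapezoid, 2 panels, h=0.4500): -1.353805
T(2,0) (trapezoid, 4 panels, h=0.2250): -1.355793
T(1,1) = -1.353805 + (-1.353805 − (-1.347470))/3 = -1.355917
T(2,1) = -1.355793 + (-1.355793 − (-1.353805))/3 = -1.356456
T(2,2) = -1.356456 + (-1.356456 − (-1.355917))/15 = -1.356492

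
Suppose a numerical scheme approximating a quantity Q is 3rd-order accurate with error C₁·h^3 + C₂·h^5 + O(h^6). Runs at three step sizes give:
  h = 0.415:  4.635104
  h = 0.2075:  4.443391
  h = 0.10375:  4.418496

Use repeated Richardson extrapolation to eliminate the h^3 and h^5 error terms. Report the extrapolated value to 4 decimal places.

4.4149

First eliminate the h^3 term (factor 2^3 = 8):
  B₁ = (8·4.443391 − 4.635104)/7 = 4.416003
  B₂ = (8·4.418496 − 4.443391)/7 = 4.414940
Then eliminate the h^5 term (factor 2^5 = 32):
  (32·4.414940 − 4.416003)/31 = 4.414906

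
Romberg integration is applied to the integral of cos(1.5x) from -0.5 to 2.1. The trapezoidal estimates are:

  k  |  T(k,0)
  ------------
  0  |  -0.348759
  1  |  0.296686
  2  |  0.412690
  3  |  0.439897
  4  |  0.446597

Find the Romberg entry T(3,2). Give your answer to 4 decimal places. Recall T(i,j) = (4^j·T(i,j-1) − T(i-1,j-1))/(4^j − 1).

Richardson extrapolation on the trapezoidal column (denominator 4−1=3):
T(2,1) = (4·0.412690 − 0.296686) / 3 = 0.451358
T(3,1) = (4·0.439897 − 0.412690) / 3 = 0.448966
T(3,2) = 0.448966 + (0.448966 − 0.451358)/15 = 0.448807
(Column j=1 coincides with Simpson's rule on the same nodes.)

0.4488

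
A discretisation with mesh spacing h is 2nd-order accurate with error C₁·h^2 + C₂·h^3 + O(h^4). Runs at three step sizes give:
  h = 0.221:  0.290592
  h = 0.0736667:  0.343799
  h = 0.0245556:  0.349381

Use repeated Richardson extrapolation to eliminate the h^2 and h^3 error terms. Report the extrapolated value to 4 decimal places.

First eliminate the h^2 term (factor 3^2 = 9):
  B₁ = (9·0.343799 − 0.290592)/8 = 0.350450
  B₂ = (9·0.349381 − 0.343799)/8 = 0.350079
Then eliminate the h^3 term (factor 3^3 = 27):
  (27·0.350079 − 0.350450)/26 = 0.350065

0.3501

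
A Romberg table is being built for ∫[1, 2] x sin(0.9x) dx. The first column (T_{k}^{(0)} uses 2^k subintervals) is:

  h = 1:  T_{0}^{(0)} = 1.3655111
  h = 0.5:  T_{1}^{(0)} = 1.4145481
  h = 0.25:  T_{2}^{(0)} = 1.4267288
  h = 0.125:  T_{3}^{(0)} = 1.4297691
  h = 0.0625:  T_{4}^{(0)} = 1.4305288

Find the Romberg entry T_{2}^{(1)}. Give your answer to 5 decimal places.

1.43079

Richardson extrapolation on the trapezoidal column (denominator 4−1=3):
T_{2}^{(1)} = (4·1.4267288 − 1.4145481) / 3 = 1.4307890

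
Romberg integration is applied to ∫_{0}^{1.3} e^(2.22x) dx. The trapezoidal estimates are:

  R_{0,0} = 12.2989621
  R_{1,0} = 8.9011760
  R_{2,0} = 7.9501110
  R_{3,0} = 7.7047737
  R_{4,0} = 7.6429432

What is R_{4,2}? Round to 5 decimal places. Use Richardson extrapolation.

Richardson extrapolation on the trapezoidal column (denominator 4−1=3):
R_{3,1} = 7.7047737 + (7.7047737 − 7.9501110)/3 = 7.6229946
R_{4,1} = 7.6429432 + (7.6429432 − 7.7047737)/3 = 7.6223330
R_{4,2} = (16·7.6223330 − 7.6229946) / 15 = 7.6222889
(Column j=1 coincides with Simpson's rule on the same nodes.)

7.62229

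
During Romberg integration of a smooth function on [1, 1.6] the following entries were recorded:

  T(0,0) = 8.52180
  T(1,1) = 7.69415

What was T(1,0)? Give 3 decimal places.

From T(1,1) = (4·T(1,0) − T(0,0))/3, solve for T(1,0):
4·T(1,0) = 3·7.69415 + 8.52180 = 31.60425
T(1,0) = 7.90106

7.901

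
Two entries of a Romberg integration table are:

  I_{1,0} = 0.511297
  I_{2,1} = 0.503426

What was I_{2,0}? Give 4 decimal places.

0.5054

From I_{2,1} = (4·I_{2,0} − I_{1,0})/3, solve for I_{2,0}:
4·I_{2,0} = 3·0.503426 + 0.511297 = 2.021575
I_{2,0} = 0.505394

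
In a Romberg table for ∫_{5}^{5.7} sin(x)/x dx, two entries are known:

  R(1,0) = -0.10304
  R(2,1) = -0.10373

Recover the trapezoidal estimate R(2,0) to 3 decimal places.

-0.104

From R(2,1) = (4·R(2,0) − R(1,0))/3, solve for R(2,0):
4·R(2,0) = 3·(-0.10373) + (-0.10304) = -0.41423
R(2,0) = -0.10356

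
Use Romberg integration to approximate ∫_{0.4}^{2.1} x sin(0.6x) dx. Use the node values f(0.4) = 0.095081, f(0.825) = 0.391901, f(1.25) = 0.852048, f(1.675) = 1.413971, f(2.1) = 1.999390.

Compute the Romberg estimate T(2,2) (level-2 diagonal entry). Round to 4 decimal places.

T(0,0) (trapezoid, 1 panel, h=1.7000): 1.780300
T(1,0) (trapezoid, 2 panels, h=0.8500): 1.614391
T(2,0) (trapezoid, 4 panels, h=0.4250): 1.574691
T(1,1) = 1.614391 + (1.614391 − 1.780300)/3 = 1.559088
T(2,1) = 1.574691 + (1.574691 − 1.614391)/3 = 1.561458
T(2,2) = 1.561458 + (1.561458 − 1.559088)/15 = 1.561616

1.5616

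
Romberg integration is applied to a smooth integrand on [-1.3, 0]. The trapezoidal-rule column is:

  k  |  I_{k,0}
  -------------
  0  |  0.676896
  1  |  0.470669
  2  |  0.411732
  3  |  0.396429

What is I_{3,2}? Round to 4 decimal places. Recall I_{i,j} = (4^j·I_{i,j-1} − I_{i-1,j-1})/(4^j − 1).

0.3913

Richardson extrapolation on the trapezoidal column (denominator 4−1=3):
I_{2,1} = 0.411732 + (0.411732 − 0.470669)/3 = 0.392086
I_{3,1} = 0.396429 + (0.396429 − 0.411732)/3 = 0.391328
I_{3,2} = (16·0.391328 − 0.392086) / 15 = 0.391277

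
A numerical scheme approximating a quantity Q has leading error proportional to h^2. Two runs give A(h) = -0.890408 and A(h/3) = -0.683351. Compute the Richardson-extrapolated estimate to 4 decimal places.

-0.6575

Extrapolated value = (9·A(h/3) − A(h)) / (9 − 1)
= (9·(-0.683351) − (-0.890408)) / 8
= -5.259751 / 8 = -0.657469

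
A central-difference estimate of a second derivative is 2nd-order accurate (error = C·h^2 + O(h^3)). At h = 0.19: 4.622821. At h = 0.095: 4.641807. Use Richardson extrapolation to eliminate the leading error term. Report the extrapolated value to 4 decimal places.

4.6481

Extrapolated value = (4·A(h/2) − A(h)) / (4 − 1)
= (4·4.641807 − 4.622821) / 3
= 13.944407 / 3 = 4.648136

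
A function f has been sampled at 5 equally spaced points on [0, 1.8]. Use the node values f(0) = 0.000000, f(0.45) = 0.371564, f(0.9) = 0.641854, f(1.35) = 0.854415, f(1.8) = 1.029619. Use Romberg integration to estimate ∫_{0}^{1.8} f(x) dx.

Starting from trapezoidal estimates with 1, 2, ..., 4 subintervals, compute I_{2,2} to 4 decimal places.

1.0828

I_{0,0} (trapezoid, 1 panel, h=1.8000): 0.926657
I_{1,0} (trapezoid, 2 panels, h=0.9000): 1.040997
I_{2,0} (trapezoid, 4 panels, h=0.4500): 1.072189
I_{1,1} = 1.040997 + (1.040997 − 0.926657)/3 = 1.079110
I_{2,1} = 1.072189 + (1.072189 − 1.040997)/3 = 1.082586
I_{2,2} = 1.082586 + (1.082586 − 1.079110)/15 = 1.082818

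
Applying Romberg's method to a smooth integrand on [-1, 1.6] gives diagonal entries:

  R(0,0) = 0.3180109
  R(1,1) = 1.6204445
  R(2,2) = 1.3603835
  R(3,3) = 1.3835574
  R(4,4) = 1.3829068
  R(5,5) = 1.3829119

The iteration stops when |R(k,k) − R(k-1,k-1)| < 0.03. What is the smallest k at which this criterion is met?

k = 3

|R(1,1) − R(0,0)| = 1.3024336 ≥ 0.03
|R(2,2) − R(1,1)| = 0.2600610 ≥ 0.03
|R(3,3) − R(2,2)| = 0.0231739 < 0.03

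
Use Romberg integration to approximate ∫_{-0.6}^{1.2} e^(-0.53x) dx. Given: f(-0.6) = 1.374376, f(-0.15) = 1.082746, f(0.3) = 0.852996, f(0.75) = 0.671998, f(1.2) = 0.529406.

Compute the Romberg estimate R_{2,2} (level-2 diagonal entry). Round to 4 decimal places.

R_{0,0} (trapezoid, 1 panel, h=1.8000): 1.713404
R_{1,0} (trapezoid, 2 panels, h=0.9000): 1.624398
R_{2,0} (trapezoid, 4 panels, h=0.4500): 1.601834
R_{1,1} = 1.624398 + (1.624398 − 1.713404)/3 = 1.594729
R_{2,1} = 1.601834 + (1.601834 − 1.624398)/3 = 1.594313
R_{2,2} = 1.594313 + (1.594313 − 1.594729)/15 = 1.594285

1.5943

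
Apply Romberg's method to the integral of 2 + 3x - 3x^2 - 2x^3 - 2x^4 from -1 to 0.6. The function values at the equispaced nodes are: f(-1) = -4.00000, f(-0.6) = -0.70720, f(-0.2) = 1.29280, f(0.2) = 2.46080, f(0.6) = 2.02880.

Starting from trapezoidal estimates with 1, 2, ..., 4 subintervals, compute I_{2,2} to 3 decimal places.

I_{0,0} (trapezoid, 1 panel, h=1.6000): -1.57696
I_{1,0} (trapezoid, 2 panels, h=0.8000): 0.24576
I_{2,0} (trapezoid, 4 panels, h=0.4000): 0.82432
I_{1,1} = 0.24576 + (0.24576 − (-1.57696))/3 = 0.85333
I_{2,1} = 0.82432 + (0.82432 − 0.24576)/3 = 1.01717
I_{2,2} = 1.01717 + (1.01717 − 0.85333)/15 = 1.02809

1.028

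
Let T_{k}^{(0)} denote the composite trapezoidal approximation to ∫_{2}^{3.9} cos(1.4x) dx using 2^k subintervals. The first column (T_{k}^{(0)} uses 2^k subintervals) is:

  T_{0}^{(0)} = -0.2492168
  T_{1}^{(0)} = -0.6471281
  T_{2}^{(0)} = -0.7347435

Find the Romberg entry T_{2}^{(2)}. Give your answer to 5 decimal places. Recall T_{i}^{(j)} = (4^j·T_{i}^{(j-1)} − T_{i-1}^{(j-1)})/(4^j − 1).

-0.76289

T_{1}^{(1)} = -0.6471281 + (-0.6471281 − (-0.2492168))/3 = -0.7797652
T_{2}^{(1)} = (4·(-0.7347435) − (-0.6471281)) / 3 = -0.7639486
T_{2}^{(2)} = (16·(-0.7639486) − (-0.7797652)) / 15 = -0.7628942
(Column j=1 coincides with Simpson's rule on the same nodes.)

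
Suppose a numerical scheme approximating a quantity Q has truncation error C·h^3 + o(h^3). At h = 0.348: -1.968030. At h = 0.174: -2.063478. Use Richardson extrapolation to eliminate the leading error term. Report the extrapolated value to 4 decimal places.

Extrapolated value = (8·A(h/2) − A(h)) / (8 − 1)
= (8·(-2.063478) − (-1.968030)) / 7
= -14.539794 / 7 = -2.077113

-2.0771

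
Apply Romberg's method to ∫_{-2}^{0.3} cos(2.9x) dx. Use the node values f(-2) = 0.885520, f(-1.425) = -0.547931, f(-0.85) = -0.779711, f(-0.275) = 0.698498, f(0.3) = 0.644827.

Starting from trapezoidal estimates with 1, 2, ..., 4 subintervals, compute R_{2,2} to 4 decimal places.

0.1578

R_{0,0} (trapezoid, 1 panel, h=2.3000): 1.759899
R_{1,0} (trapezoid, 2 panels, h=1.1500): -0.016718
R_{2,0} (trapezoid, 4 panels, h=0.5750): 0.078217
R_{1,1} = -0.016718 + (-0.016718 − 1.759899)/3 = -0.608924
R_{2,1} = 0.078217 + (0.078217 − (-0.016718))/3 = 0.109862
R_{2,2} = 0.109862 + (0.109862 − (-0.608924))/15 = 0.157781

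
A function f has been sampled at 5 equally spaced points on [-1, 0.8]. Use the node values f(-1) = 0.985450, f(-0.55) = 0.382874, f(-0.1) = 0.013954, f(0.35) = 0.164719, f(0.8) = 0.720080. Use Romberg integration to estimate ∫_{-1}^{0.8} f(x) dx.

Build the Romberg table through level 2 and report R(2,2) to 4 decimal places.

0.5926

R(0,0) (trapezoid, 1 panel, h=1.8000): 1.534977
R(1,0) (trapezoid, 2 panels, h=0.9000): 0.780047
R(2,0) (trapezoid, 4 panels, h=0.4500): 0.636440
R(1,1) = 0.780047 + (0.780047 − 1.534977)/3 = 0.528404
R(2,1) = 0.636440 + (0.636440 − 0.780047)/3 = 0.588571
R(2,2) = 0.588571 + (0.588571 − 0.528404)/15 = 0.592582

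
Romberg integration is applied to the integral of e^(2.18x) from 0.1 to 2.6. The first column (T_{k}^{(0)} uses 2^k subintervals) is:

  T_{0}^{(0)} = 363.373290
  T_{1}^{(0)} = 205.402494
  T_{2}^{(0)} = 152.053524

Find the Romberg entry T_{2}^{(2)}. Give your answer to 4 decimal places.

133.0389

T_{1}^{(1)} = (4·205.402494 − 363.373290) / 3 = 152.745562
T_{2}^{(1)} = 152.053524 + (152.053524 − 205.402494)/3 = 134.270534
T_{2}^{(2)} = (16·134.270534 − 152.745562) / 15 = 133.038865
(Column j=1 coincides with Simpson's rule on the same nodes.)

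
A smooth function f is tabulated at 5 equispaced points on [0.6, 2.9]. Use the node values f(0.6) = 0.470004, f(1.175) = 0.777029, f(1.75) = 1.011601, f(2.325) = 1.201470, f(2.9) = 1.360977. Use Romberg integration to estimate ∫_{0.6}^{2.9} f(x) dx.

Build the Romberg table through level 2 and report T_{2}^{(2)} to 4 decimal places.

T_{0}^{(0)} (trapezoid, 1 panel, h=2.3000): 2.105628
T_{1}^{(0)} (trapezoid, 2 panels, h=1.1500): 2.216155
T_{2}^{(0)} (trapezoid, 4 panels, h=0.5750): 2.245715
T_{1}^{(1)} = 2.216155 + (2.216155 − 2.105628)/3 = 2.252997
T_{2}^{(1)} = 2.245715 + (2.245715 − 2.216155)/3 = 2.255568
T_{2}^{(2)} = 2.255568 + (2.255568 − 2.252997)/15 = 2.255739

2.2557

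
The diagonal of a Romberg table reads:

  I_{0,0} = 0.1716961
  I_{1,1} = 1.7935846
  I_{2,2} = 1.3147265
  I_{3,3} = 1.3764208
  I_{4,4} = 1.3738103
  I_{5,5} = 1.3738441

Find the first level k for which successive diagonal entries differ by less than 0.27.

k = 3

|I_{1,1} − I_{0,0}| = 1.6218885 ≥ 0.27
|I_{2,2} − I_{1,1}| = 0.4788581 ≥ 0.27
|I_{3,3} − I_{2,2}| = 0.0616943 < 0.27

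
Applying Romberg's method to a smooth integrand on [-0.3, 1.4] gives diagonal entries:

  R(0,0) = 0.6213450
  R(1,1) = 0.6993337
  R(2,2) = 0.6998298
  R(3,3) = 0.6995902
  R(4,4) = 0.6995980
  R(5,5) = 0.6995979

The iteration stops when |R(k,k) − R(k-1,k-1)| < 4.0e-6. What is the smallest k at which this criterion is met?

|R(1,1) − R(0,0)| = 0.0779887 ≥ 4.0e-6
|R(2,2) − R(1,1)| = 0.0004961 ≥ 4.0e-6
|R(3,3) − R(2,2)| = 0.0002396 ≥ 4.0e-6
|R(4,4) − R(3,3)| = 0.0000078 ≥ 4.0e-6
|R(5,5) − R(4,4)| = 0.0000001 < 4.0e-6

k = 5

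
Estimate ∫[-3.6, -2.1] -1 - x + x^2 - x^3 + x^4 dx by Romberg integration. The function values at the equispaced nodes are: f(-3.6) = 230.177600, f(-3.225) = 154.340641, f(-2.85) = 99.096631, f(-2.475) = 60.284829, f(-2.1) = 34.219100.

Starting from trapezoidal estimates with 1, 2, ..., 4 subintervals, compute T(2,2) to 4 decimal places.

T(0,0) (trapezoid, 1 panel, h=1.5000): 198.297525
T(1,0) (trapezoid, 2 panels, h=0.7500): 173.471236
T(2,0) (trapezoid, 4 panels, h=0.3750): 167.220169
T(1,1) = 173.471236 + (173.471236 − 198.297525)/3 = 165.195806
T(2,1) = 167.220169 + (167.220169 − 173.471236)/3 = 165.136480
T(2,2) = 165.136480 + (165.136480 − 165.195806)/15 = 165.132525

165.1325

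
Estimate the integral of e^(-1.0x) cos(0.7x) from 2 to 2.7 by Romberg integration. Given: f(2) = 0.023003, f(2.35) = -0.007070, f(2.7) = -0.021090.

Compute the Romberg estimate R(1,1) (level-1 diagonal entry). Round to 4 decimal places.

R(0,0) (trapezoid, 1 panel, h=0.7000): 0.000670
R(1,0) (trapezoid, 2 panels, h=0.3500): -0.002140
R(1,1) = -0.002140 + (-0.002140 − 0.000670)/3 = -0.003077

-0.0031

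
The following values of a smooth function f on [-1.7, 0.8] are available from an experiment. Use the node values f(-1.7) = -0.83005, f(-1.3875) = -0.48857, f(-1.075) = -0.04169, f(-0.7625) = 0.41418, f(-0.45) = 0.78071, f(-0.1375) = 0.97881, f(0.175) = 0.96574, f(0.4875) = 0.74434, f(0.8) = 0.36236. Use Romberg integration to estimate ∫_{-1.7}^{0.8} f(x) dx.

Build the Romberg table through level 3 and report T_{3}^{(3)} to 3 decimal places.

0.993

T_{0}^{(0)} (trapezoid, 1 panel, h=2.5000): -0.58461
T_{1}^{(0)} (trapezoid, 2 panels, h=1.2500): 0.68358
T_{2}^{(0)} (trapezoid, 4 panels, h=0.6250): 0.91932
T_{3}^{(0)} (trapezoid, 8 panels, h=0.3125): 0.97490
T_{1}^{(1)} = 0.68358 + (0.68358 − (-0.58461))/3 = 1.10631
T_{2}^{(1)} = 0.91932 + (0.91932 − 0.68358)/3 = 0.99790
T_{3}^{(1)} = 0.97490 + (0.97490 − 0.91932)/3 = 0.99343
T_{2}^{(2)} = 0.99790 + (0.99790 − 1.10631)/15 = 0.99067
T_{3}^{(2)} = 0.99343 + (0.99343 − 0.99790)/15 = 0.99313
T_{3}^{(3)} = 0.99313 + (0.99313 − 0.99067)/63 = 0.99317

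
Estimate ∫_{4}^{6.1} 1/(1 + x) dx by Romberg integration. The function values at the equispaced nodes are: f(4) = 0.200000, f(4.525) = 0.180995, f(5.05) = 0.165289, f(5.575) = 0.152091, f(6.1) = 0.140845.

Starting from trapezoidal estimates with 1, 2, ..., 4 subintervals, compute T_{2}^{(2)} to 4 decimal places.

0.3507

T_{0}^{(0)} (trapezoid, 1 panel, h=2.1000): 0.357887
T_{1}^{(0)} (trapezoid, 2 panels, h=1.0500): 0.352497
T_{2}^{(0)} (trapezoid, 4 panels, h=0.5250): 0.351119
T_{1}^{(1)} = 0.352497 + (0.352497 − 0.357887)/3 = 0.350700
T_{2}^{(1)} = 0.351119 + (0.351119 − 0.352497)/3 = 0.350660
T_{2}^{(2)} = 0.350660 + (0.350660 − 0.350700)/15 = 0.350657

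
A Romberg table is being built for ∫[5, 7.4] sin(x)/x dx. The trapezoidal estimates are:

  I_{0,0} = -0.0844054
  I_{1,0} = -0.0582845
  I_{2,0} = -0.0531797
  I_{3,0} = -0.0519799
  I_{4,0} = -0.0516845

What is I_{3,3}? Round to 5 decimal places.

I_{1,1} = -0.0582845 + (-0.0582845 − (-0.0844054))/3 = -0.0495775
I_{2,1} = (4·(-0.0531797) − (-0.0582845)) / 3 = -0.0514781
I_{3,1} = -0.0519799 + (-0.0519799 − (-0.0531797))/3 = -0.0515800
I_{2,2} = (16·(-0.0514781) − (-0.0495775)) / 15 = -0.0516048
I_{3,2} = -0.0515800 + (-0.0515800 − (-0.0514781))/15 = -0.0515868
I_{3,3} = (64·(-0.0515868) − (-0.0516048)) / 63 = -0.0515865

-0.05159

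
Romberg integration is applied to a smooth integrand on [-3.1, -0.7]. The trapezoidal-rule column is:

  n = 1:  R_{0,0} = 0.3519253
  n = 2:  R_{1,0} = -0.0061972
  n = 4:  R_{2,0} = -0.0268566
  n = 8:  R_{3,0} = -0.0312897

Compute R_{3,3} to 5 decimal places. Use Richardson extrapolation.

-0.03278

R_{1,1} = -0.0061972 + (-0.0061972 − 0.3519253)/3 = -0.1255714
R_{2,1} = -0.0268566 + (-0.0268566 − (-0.0061972))/3 = -0.0337431
R_{3,1} = (4·(-0.0312897) − (-0.0268566)) / 3 = -0.0327674
R_{2,2} = -0.0337431 + (-0.0337431 − (-0.1255714))/15 = -0.0276212
R_{3,2} = -0.0327674 + (-0.0327674 − (-0.0337431))/15 = -0.0327024
R_{3,3} = -0.0327024 + (-0.0327024 − (-0.0276212))/63 = -0.0327831
(Column j=1 coincides with Simpson's rule on the same nodes.)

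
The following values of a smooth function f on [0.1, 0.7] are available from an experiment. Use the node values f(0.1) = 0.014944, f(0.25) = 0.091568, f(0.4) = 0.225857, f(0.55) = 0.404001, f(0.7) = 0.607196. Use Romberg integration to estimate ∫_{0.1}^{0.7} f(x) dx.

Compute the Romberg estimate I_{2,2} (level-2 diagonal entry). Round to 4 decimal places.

0.1528

I_{0,0} (trapezoid, 1 panel, h=0.6000): 0.186642
I_{1,0} (trapezoid, 2 panels, h=0.3000): 0.161078
I_{2,0} (trapezoid, 4 panels, h=0.1500): 0.154874
I_{1,1} = 0.161078 + (0.161078 − 0.186642)/3 = 0.152557
I_{2,1} = 0.154874 + (0.154874 − 0.161078)/3 = 0.152806
I_{2,2} = 0.152806 + (0.152806 − 0.152557)/15 = 0.152823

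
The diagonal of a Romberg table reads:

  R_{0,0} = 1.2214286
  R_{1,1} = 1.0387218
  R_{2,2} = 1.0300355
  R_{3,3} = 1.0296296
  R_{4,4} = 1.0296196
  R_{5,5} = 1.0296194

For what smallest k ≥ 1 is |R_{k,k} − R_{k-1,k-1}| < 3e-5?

k = 4

|R_{1,1} − R_{0,0}| = 0.1827068 ≥ 3e-5
|R_{2,2} − R_{1,1}| = 0.0086863 ≥ 3e-5
|R_{3,3} − R_{2,2}| = 0.0004059 ≥ 3e-5
|R_{4,4} − R_{3,3}| = 0.0000100 < 3e-5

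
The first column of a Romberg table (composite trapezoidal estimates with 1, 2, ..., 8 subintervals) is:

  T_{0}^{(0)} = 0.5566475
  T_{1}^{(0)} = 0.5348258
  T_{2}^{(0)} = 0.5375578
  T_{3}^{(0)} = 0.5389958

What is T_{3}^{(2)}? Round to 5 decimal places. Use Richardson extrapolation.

0.53954

Richardson extrapolation on the trapezoidal column (denominator 4−1=3):
T_{2}^{(1)} = (4·0.5375578 − 0.5348258) / 3 = 0.5384685
T_{3}^{(1)} = 0.5389958 + (0.5389958 − 0.5375578)/3 = 0.5394751
T_{3}^{(2)} = (16·0.5394751 − 0.5384685) / 15 = 0.5395422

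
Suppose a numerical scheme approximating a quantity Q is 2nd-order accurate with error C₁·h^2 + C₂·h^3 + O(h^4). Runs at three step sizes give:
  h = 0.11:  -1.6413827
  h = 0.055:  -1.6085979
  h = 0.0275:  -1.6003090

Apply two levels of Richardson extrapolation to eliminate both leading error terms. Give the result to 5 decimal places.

First eliminate the h^2 term (factor 2^2 = 4):
  B₁ = (4·(-1.6085979) − (-1.6413827))/3 = -1.5976696
  B₂ = (4·(-1.6003090) − (-1.6085979))/3 = -1.5975460
Then eliminate the h^3 term (factor 2^3 = 8):
  (8·(-1.5975460) − (-1.5976696))/7 = -1.5975283

-1.59753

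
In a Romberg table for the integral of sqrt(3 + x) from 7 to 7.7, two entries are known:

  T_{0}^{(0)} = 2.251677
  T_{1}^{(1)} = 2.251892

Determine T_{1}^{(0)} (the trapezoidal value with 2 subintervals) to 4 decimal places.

2.2518

From T_{1}^{(1)} = (4·T_{1}^{(0)} − T_{0}^{(0)})/3, solve for T_{1}^{(0)}:
4·T_{1}^{(0)} = 3·2.251892 + 2.251677 = 9.007353
T_{1}^{(0)} = 2.251838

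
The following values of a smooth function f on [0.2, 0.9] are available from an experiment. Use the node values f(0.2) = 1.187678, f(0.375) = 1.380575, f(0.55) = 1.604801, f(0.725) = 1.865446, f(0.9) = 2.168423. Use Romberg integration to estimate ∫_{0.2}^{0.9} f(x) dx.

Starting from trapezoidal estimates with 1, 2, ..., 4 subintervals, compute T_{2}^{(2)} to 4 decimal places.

T_{0}^{(0)} (trapezoid, 1 panel, h=0.7000): 1.174635
T_{1}^{(0)} (trapezoid, 2 panels, h=0.3500): 1.148998
T_{2}^{(0)} (trapezoid, 4 panels, h=0.1750): 1.142553
T_{1}^{(1)} = 1.148998 + (1.148998 − 1.174635)/3 = 1.140452
T_{2}^{(1)} = 1.142553 + (1.142553 − 1.148998)/3 = 1.140405
T_{2}^{(2)} = 1.140405 + (1.140405 − 1.140452)/15 = 1.140402

1.1404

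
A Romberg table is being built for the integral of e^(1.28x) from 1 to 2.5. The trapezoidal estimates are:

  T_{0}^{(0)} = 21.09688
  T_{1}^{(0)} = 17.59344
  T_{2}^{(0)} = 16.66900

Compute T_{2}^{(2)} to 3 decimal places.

T_{1}^{(1)} = 17.59344 + (17.59344 − 21.09688)/3 = 16.42563
T_{2}^{(1)} = 16.66900 + (16.66900 − 17.59344)/3 = 16.36085
T_{2}^{(2)} = (16·16.36085 − 16.42563) / 15 = 16.35653

16.357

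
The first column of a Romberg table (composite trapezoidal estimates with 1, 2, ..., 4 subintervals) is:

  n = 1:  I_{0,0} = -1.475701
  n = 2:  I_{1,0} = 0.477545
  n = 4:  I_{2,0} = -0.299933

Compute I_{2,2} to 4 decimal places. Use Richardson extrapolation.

Richardson extrapolation on the trapezoidal column (denominator 4−1=3):
I_{1,1} = 0.477545 + (0.477545 − (-1.475701))/3 = 1.128627
I_{2,1} = (4·(-0.299933) − 0.477545) / 3 = -0.559092
I_{2,2} = -0.559092 + (-0.559092 − 1.128627)/15 = -0.671607

-0.6716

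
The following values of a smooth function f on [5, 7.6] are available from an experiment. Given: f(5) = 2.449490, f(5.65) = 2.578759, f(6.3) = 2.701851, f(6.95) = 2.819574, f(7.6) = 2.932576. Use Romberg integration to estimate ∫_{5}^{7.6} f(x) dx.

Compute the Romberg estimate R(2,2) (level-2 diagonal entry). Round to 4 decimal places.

R(0,0) (trapezoid, 1 panel, h=2.6000): 6.996686
R(1,0) (trapezoid, 2 panels, h=1.3000): 7.010749
R(2,0) (trapezoid, 4 panels, h=0.6500): 7.014291
R(1,1) = 7.010749 + (7.010749 − 6.996686)/3 = 7.015437
R(2,1) = 7.014291 + (7.014291 − 7.010749)/3 = 7.015472
R(2,2) = 7.015472 + (7.015472 − 7.015437)/15 = 7.015474

7.0155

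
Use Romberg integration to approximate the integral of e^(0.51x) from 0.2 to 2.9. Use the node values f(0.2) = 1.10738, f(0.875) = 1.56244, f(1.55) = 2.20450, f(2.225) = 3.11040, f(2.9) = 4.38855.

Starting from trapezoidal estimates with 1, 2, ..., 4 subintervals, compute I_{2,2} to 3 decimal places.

6.434

I_{0,0} (trapezoid, 1 panel, h=2.7000): 7.41951
I_{1,0} (trapezoid, 2 panels, h=1.3500): 6.68583
I_{2,0} (trapezoid, 4 panels, h=0.6750): 6.49708
I_{1,1} = 6.68583 + (6.68583 − 7.41951)/3 = 6.44127
I_{2,1} = 6.49708 + (6.49708 − 6.68583)/3 = 6.43416
I_{2,2} = 6.43416 + (6.43416 − 6.44127)/15 = 6.43369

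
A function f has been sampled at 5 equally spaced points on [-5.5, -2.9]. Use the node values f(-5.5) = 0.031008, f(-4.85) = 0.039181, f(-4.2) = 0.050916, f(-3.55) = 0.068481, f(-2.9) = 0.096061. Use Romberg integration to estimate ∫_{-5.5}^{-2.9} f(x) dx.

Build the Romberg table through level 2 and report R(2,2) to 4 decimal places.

0.1429

R(0,0) (trapezoid, 1 panel, h=2.6000): 0.165190
R(1,0) (trapezoid, 2 panels, h=1.3000): 0.148786
R(2,0) (trapezoid, 4 panels, h=0.6500): 0.144373
R(1,1) = 0.148786 + (0.148786 − 0.165190)/3 = 0.143318
R(2,1) = 0.144373 + (0.144373 − 0.148786)/3 = 0.142902
R(2,2) = 0.142902 + (0.142902 − 0.143318)/15 = 0.142874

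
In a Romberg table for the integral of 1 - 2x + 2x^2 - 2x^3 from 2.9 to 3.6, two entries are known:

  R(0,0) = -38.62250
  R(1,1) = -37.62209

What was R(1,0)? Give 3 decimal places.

-37.872

From R(1,1) = (4·R(1,0) − R(0,0))/3, solve for R(1,0):
4·R(1,0) = 3·(-37.62209) + (-38.62250) = -151.48877
R(1,0) = -37.87219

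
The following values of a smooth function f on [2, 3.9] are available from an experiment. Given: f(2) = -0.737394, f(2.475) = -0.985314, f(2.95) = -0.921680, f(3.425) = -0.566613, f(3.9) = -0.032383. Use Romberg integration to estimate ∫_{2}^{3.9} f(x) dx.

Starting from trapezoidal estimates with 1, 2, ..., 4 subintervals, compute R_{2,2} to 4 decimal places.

R_{0,0} (trapezoid, 1 panel, h=1.9000): -0.731288
R_{1,0} (trapezoid, 2 panels, h=0.9500): -1.241240
R_{2,0} (trapezoid, 4 panels, h=0.4750): -1.357785
R_{1,1} = -1.241240 + (-1.241240 − (-0.731288))/3 = -1.411224
R_{2,1} = -1.357785 + (-1.357785 − (-1.241240))/3 = -1.396633
R_{2,2} = -1.396633 + (-1.396633 − (-1.411224))/15 = -1.395660

-1.3957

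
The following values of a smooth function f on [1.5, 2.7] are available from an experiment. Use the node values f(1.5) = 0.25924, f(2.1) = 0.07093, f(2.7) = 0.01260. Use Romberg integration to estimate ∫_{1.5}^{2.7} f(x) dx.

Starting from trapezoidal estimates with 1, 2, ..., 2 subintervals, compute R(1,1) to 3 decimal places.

0.111

R(0,0) (trapezoid, 1 panel, h=1.2000): 0.16310
R(1,0) (trapezoid, 2 panels, h=0.6000): 0.12411
R(1,1) = 0.12411 + (0.12411 − 0.16310)/3 = 0.11111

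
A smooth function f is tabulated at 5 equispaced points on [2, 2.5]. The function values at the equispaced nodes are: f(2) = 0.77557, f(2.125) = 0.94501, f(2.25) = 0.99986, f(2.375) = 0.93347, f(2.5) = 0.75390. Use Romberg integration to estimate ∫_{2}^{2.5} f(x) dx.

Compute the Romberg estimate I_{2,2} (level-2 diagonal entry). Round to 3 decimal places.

0.460

I_{0,0} (trapezoid, 1 panel, h=0.5000): 0.38237
I_{1,0} (trapezoid, 2 panels, h=0.2500): 0.44115
I_{2,0} (trapezoid, 4 panels, h=0.1250): 0.45538
I_{1,1} = 0.44115 + (0.44115 − 0.38237)/3 = 0.46074
I_{2,1} = 0.45538 + (0.45538 − 0.44115)/3 = 0.46012
I_{2,2} = 0.46012 + (0.46012 − 0.46074)/15 = 0.46008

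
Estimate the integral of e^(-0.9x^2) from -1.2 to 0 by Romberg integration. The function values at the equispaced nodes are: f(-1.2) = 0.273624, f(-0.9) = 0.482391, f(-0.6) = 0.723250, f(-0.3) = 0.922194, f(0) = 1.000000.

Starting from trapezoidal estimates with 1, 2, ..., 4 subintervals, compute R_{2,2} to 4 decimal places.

0.8339

R_{0,0} (trapezoid, 1 panel, h=1.2000): 0.764174
R_{1,0} (trapezoid, 2 panels, h=0.6000): 0.816037
R_{2,0} (trapezoid, 4 panels, h=0.3000): 0.829394
R_{1,1} = 0.816037 + (0.816037 − 0.764174)/3 = 0.833325
R_{2,1} = 0.829394 + (0.829394 − 0.816037)/3 = 0.833846
R_{2,2} = 0.833846 + (0.833846 − 0.833325)/15 = 0.833881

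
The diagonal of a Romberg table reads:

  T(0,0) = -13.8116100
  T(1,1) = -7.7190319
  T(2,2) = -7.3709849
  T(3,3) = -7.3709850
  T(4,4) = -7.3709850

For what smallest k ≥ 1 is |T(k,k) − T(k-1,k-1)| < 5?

|T(1,1) − T(0,0)| = 6.0925781 ≥ 5
|T(2,2) − T(1,1)| = 0.3480470 < 5

k = 2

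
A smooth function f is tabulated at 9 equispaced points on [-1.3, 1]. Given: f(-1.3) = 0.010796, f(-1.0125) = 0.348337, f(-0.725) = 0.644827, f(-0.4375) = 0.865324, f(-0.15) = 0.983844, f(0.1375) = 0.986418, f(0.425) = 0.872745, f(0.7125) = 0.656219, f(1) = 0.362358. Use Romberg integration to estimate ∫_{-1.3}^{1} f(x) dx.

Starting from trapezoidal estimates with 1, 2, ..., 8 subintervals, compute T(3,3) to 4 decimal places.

T(0,0) (trapezoid, 1 panel, h=2.3000): 0.429127
T(1,0) (trapezoid, 2 panels, h=1.1500): 1.345984
T(2,0) (trapezoid, 4 panels, h=0.5750): 1.545596
T(3,0) (trapezoid, 8 panels, h=0.2875): 1.593984
T(1,1) = 1.345984 + (1.345984 − 0.429127)/3 = 1.651603
T(2,1) = 1.545596 + (1.545596 − 1.345984)/3 = 1.612133
T(3,1) = 1.593984 + (1.593984 − 1.545596)/3 = 1.610113
T(2,2) = 1.612133 + (1.612133 − 1.651603)/15 = 1.609502
T(3,2) = 1.610113 + (1.610113 − 1.612133)/15 = 1.609978
T(3,3) = 1.609978 + (1.609978 − 1.609502)/63 = 1.609986

1.6100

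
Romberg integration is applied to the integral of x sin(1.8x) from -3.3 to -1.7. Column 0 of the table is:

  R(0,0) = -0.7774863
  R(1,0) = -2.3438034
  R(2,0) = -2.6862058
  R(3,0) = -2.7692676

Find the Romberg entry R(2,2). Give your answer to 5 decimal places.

-2.79597

Richardson extrapolation on the trapezoidal column (denominator 4−1=3):
R(1,1) = (4·(-2.3438034) − (-0.7774863)) / 3 = -2.8659091
R(2,1) = -2.6862058 + (-2.6862058 − (-2.3438034))/3 = -2.8003399
R(2,2) = (16·(-2.8003399) − (-2.8659091)) / 15 = -2.7959686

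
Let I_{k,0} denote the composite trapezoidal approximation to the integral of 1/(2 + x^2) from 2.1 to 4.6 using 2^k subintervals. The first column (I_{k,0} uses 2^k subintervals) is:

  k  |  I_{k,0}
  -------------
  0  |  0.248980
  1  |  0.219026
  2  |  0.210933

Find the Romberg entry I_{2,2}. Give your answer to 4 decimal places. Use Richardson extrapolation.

0.2082

Richardson extrapolation on the trapezoidal column (denominator 4−1=3):
I_{1,1} = 0.219026 + (0.219026 − 0.248980)/3 = 0.209041
I_{2,1} = (4·0.210933 − 0.219026) / 3 = 0.208235
I_{2,2} = (16·0.208235 − 0.209041) / 15 = 0.208181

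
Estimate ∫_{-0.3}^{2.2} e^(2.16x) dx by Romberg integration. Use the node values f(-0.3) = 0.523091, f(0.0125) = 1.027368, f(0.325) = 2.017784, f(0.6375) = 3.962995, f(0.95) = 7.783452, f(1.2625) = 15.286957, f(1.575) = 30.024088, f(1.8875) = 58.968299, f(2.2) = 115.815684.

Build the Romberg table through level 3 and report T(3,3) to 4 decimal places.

T(0,0) (trapezoid, 1 panel, h=2.5000): 145.423469
T(1,0) (trapezoid, 2 panels, h=1.2500): 82.441049
T(2,0) (trapezoid, 4 panels, h=0.6250): 61.246695
T(3,0) (trapezoid, 8 panels, h=0.3125): 55.387603
T(1,1) = 82.441049 + (82.441049 − 145.423469)/3 = 61.446909
T(2,1) = 61.246695 + (61.246695 − 82.441049)/3 = 54.181910
T(3,1) = 55.387603 + (55.387603 − 61.246695)/3 = 53.434572
T(2,2) = 54.181910 + (54.181910 − 61.446909)/15 = 53.697577
T(3,2) = 53.434572 + (53.434572 − 54.181910)/15 = 53.384749
T(3,3) = 53.384749 + (53.384749 − 53.697577)/63 = 53.379783

53.3798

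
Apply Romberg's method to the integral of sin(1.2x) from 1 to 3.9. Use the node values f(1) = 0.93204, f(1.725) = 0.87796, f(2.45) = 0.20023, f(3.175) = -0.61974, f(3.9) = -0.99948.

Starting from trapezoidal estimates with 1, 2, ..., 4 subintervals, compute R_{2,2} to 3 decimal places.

R_{0,0} (trapezoid, 1 panel, h=2.9000): -0.09779
R_{1,0} (trapezoid, 2 panels, h=1.4500): 0.24144
R_{2,0} (trapezoid, 4 panels, h=0.7250): 0.30793
R_{1,1} = 0.24144 + (0.24144 − (-0.09779))/3 = 0.35452
R_{2,1} = 0.30793 + (0.30793 − 0.24144)/3 = 0.33009
R_{2,2} = 0.33009 + (0.33009 − 0.35452)/15 = 0.32846

0.328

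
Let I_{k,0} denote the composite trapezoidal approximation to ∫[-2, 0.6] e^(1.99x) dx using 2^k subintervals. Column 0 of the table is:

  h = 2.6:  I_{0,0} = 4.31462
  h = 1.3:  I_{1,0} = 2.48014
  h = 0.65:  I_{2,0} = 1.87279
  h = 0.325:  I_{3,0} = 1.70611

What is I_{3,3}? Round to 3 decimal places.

1.649

I_{1,1} = (4·2.48014 − 4.31462) / 3 = 1.86865
I_{2,1} = (4·1.87279 − 2.48014) / 3 = 1.67034
I_{3,1} = (4·1.70611 − 1.87279) / 3 = 1.65055
I_{2,2} = (16·1.67034 − 1.86865) / 15 = 1.65712
I_{3,2} = 1.65055 + (1.65055 − 1.67034)/15 = 1.64923
I_{3,3} = 1.64923 + (1.64923 − 1.65712)/63 = 1.64910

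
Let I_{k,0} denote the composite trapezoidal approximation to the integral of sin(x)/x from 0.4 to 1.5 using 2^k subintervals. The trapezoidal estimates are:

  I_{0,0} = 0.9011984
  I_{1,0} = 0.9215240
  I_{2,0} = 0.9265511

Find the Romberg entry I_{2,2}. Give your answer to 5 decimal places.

0.92822

I_{1,1} = 0.9215240 + (0.9215240 − 0.9011984)/3 = 0.9282992
I_{2,1} = 0.9265511 + (0.9265511 − 0.9215240)/3 = 0.9282268
I_{2,2} = 0.9282268 + (0.9282268 − 0.9282992)/15 = 0.9282220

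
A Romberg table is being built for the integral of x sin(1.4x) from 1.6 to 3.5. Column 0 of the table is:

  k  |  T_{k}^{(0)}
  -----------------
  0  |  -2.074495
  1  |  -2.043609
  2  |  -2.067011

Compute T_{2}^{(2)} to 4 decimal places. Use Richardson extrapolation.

-2.0776

Richardson extrapolation on the trapezoidal column (denominator 4−1=3):
T_{1}^{(1)} = (4·(-2.043609) − (-2.074495)) / 3 = -2.033314
T_{2}^{(1)} = -2.067011 + (-2.067011 − (-2.043609))/3 = -2.074812
T_{2}^{(2)} = -2.074812 + (-2.074812 − (-2.033314))/15 = -2.077579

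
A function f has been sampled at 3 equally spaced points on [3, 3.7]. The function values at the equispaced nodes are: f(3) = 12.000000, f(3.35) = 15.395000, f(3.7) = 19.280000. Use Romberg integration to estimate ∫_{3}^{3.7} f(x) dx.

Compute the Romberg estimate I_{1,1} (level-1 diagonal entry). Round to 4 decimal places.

I_{0,0} (trapezoid, 1 panel, h=0.7000): 10.948000
I_{1,0} (trapezoid, 2 panels, h=0.3500): 10.862250
I_{1,1} = 10.862250 + (10.862250 − 10.948000)/3 = 10.833667

10.8337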